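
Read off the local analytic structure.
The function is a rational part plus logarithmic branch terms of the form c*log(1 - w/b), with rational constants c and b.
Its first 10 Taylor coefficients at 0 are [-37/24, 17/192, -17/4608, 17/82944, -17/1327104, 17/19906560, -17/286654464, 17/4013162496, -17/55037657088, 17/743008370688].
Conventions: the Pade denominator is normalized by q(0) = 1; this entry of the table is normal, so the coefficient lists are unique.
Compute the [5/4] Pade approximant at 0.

Taylor coefficients needed (read off): a_0 = -37/24, a_1 = 17/192, a_2 = -17/4608, a_3 = 17/82944, a_4 = -17/1327104, a_5 = 17/19906560, a_6 = -17/286654464, a_7 = 17/4013162496, a_8 = -17/55037657088, a_9 = 17/743008370688.
Write the denominator as Q(w) = 1 + q1*w + q2*w^2 + q3*w^3 + q4*w^4. Requiring Q*f - P = O(w^10) with deg P <= 5 kills the coefficients of w^6..w^9 in Q*f:
  w^6: a_6 + q1*a_5 + q2*a_4 + q3*a_3 + q4*a_2 = 0, i.e. -17/286654464 + (17/19906560)*q1 + (-17/1327104)*q2 + (17/82944)*q3 + (-17/4608)*q4 = 0.
  w^7: a_7 + q1*a_6 + q2*a_5 + q3*a_4 + q4*a_3 = 0, i.e. 17/4013162496 + (-17/286654464)*q1 + (17/19906560)*q2 + (-17/1327104)*q3 + (17/82944)*q4 = 0.
  w^8: a_8 + q1*a_7 + q2*a_6 + q3*a_5 + q4*a_4 = 0, i.e. -17/55037657088 + (17/4013162496)*q1 + (-17/286654464)*q2 + (17/19906560)*q3 + (-17/1327104)*q4 = 0.
  w^9: a_9 + q1*a_8 + q2*a_7 + q3*a_6 + q4*a_5 = 0, i.e. 17/743008370688 + (-17/55037657088)*q1 + (17/4013162496)*q2 + (-17/286654464)*q3 + (17/19906560)*q4 = 0.
Solving this linear system: q1 = 5/27, q2 = 5/432, q3 = 5/18144, q4 = 5/2612736.
The numerator is Q*f truncated at degree 5: P0 = a_0 = -37/24; P1 = a_1 + q1*a_0 = -1021/5184; P2 = a_2 + q1*a_1 + q2*a_0 = -71/13824; P3 = a_3 + q1*a_2 + q2*a_1 + q3*a_0 = 53/435456; P4 = a_4 + q1*a_3 + q2*a_2 + q3*a_1 + q4*a_0 = 977/250822656; P5 = a_5 + q1*a_4 + q2*a_3 + q3*a_2 + q4*a_1 = 17/2508226560.

The Pade approximant has numerator coefficients [-37/24, -1021/5184, -71/13824, 53/435456, 977/250822656, 17/2508226560]; denominator coefficients [1, 5/27, 5/432, 5/18144, 5/2612736].


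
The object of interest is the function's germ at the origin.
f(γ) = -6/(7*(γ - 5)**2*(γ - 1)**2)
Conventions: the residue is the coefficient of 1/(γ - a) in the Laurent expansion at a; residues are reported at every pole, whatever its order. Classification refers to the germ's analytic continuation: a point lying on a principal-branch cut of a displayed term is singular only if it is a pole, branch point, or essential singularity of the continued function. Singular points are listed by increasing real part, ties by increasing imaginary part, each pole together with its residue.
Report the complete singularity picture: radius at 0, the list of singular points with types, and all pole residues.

Denominator factor (γ - 1)^2: pole of order 2 at 1, modulus 1.
Denominator factor (γ - 5)^2: pole of order 2 at 5, modulus 5.
The radius of convergence is the smallest modulus among the singular points: 1.
At the order-2 pole 1 set g(γ) = (γ - (1))^2*f(γ) = -6/(7*(γ - 5)**2).
Order-2 pole: residue = g'(a); g'(1) = -3/112, so the residue is -3/112.
At the order-2 pole 5 set g(γ) = (γ - (5))^2*f(γ) = -6/(7*(γ - 1)**2).
Order-2 pole: residue = g'(a); g'(5) = 3/112, so the residue is 3/112.
List the singular points by increasing real part (a conjugate pair: the negative imaginary part first).

Radius of convergence at 0: 1.
At 1: a pole of order 2; residue -3/112.
At 5: a pole of order 2; residue 3/112.


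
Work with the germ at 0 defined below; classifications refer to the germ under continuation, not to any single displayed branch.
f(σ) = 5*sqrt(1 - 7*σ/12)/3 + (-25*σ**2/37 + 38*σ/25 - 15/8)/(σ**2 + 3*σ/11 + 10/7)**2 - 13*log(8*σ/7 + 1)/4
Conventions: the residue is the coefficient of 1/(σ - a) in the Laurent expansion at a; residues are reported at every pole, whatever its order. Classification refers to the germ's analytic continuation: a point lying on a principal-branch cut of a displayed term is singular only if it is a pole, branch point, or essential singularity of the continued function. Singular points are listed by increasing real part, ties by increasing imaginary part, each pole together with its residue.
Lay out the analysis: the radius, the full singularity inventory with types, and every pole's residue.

Radius of convergence at 0: 7/8.
At -7/8: a logarithmic branch point.
At (-3/22) - ((1/154)*sqrt(33439))*i: a pole of order 2; residue -((210113959/84432997300)*sqrt(33439))*i.
At (-3/22) + ((1/154)*sqrt(33439))*i: a pole of order 2; residue ((210113959/84432997300)*sqrt(33439))*i.
At 12/7: an algebraic (square-root) branch point.

Denominator factor (σ**2 + 3*σ/11 + 10/7)^2: discriminant -4777/847, complex-conjugate roots (-3/22) + ((1/154)*sqrt(33439))*i and (-3/22) - ((1/154)*sqrt(33439))*i; poles of order 2, moduli (1/7)*sqrt(70) and (1/7)*sqrt(70).
Branch term (5/3)*sqrt(1 - σ/(12/7)): its argument vanishes at σ = 12/7, a square-root branch point, modulus 12/7.
Branch term (-13/4)*log(1 - σ/(-7/8)): its argument vanishes at σ = -7/8, a logarithmic branch point, modulus 7/8.
The radius of convergence is the smallest modulus among the singular points: 7/8.
The branch terms are analytic at (-3/22) - ((1/154)*sqrt(33439))*i and contribute nothing to the residue; only the rational part matters.
The factor σ**2 + 3*σ/11 + 10/7 splits as (σ - a)(σ - a') with a = (-3/22) - ((1/154)*sqrt(33439))*i, a' = (-3/22) + ((1/154)*sqrt(33439))*i. At the order-2 pole a set g(σ) = (σ - a)^2*(rational part) = [-25*σ**2/37 + 38*σ/25 - 15/8] / (σ - a')^2.
Order-2 pole: residue = g'(a); g'((-3/22) - ((1/154)*sqrt(33439))*i) = -((210113959/84432997300)*sqrt(33439))*i, so the residue is -((210113959/84432997300)*sqrt(33439))*i.
The branch terms are analytic at (-3/22) + ((1/154)*sqrt(33439))*i and contribute nothing to the residue; only the rational part matters.
The factor σ**2 + 3*σ/11 + 10/7 splits as (σ - a)(σ - a') with a = (-3/22) + ((1/154)*sqrt(33439))*i, a' = (-3/22) - ((1/154)*sqrt(33439))*i. At the order-2 pole a set g(σ) = (σ - a)^2*(rational part) = [-25*σ**2/37 + 38*σ/25 - 15/8] / (σ - a')^2.
Order-2 pole: residue = g'(a); g'((-3/22) + ((1/154)*sqrt(33439))*i) = ((210113959/84432997300)*sqrt(33439))*i, so the residue is ((210113959/84432997300)*sqrt(33439))*i.
List the singular points by increasing real part (a conjugate pair: the negative imaginary part first).


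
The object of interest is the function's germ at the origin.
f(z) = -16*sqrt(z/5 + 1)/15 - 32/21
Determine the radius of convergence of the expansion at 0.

The radius of convergence is 5.

Branch term (-16/15)*sqrt(1 - z/(-5)): its argument vanishes at z = -5, a square-root branch point, modulus 5.
The radius of convergence is the smallest modulus among the singular points: 5.


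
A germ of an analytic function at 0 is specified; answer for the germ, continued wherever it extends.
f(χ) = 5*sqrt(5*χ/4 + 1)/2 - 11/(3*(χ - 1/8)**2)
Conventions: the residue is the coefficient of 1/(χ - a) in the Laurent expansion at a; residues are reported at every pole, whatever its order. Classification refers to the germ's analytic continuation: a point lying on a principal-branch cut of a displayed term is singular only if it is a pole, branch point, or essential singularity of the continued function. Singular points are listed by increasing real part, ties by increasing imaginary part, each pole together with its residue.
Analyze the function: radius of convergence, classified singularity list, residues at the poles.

Denominator factor (χ - 1/8)^2: pole of order 2 at 1/8, modulus 1/8.
Branch term (5/2)*sqrt(1 - χ/(-4/5)): its argument vanishes at χ = -4/5, a square-root branch point, modulus 4/5.
The radius of convergence is the smallest modulus among the singular points: 1/8.
The branch term is analytic at 1/8 and contributes nothing to the residue; only the rational part matters.
At the order-2 pole 1/8 set g(χ) = (χ - (1/8))^2*(rational part) = -11/3.
Order-2 pole: residue = g'(a); g'(1/8) = 0, so the residue is 0.
List the singular points by increasing real part (a conjugate pair: the negative imaginary part first).

Radius of convergence at 0: 1/8.
At -4/5: an algebraic (square-root) branch point.
At 1/8: a pole of order 2; residue 0.


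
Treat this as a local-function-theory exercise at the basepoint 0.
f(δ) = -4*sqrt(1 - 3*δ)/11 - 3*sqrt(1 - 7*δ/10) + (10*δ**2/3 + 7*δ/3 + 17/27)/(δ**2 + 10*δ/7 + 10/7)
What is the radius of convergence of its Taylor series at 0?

The radius of convergence is 1/3.

Denominator factor (δ**2 + 10*δ/7 + 10/7): discriminant -180/49, complex-conjugate roots (-5/7) + ((3/7)*sqrt(5))*i and (-5/7) - ((3/7)*sqrt(5))*i; poles of order 1, moduli (1/7)*sqrt(70) and (1/7)*sqrt(70).
Branch term (-3)*sqrt(1 - δ/(10/7)): its argument vanishes at δ = 10/7, a square-root branch point, modulus 10/7.
Branch term (-4/11)*sqrt(1 - δ/(1/3)): its argument vanishes at δ = 1/3, a square-root branch point, modulus 1/3.
The radius of convergence is the smallest modulus among the singular points: 1/3.


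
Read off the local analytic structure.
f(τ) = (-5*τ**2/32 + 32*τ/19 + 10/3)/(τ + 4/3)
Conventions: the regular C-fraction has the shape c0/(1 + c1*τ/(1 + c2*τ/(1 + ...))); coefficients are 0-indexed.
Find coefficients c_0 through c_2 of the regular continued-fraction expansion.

The regular C-fraction coefficients are [5/2, 93/380, 14783/47120].

Taylor coefficients (expand at 0): a_0 = 5/2, a_1 = -93/152, a_2 = 831/2432.
c0 = a_0 = 5/2. Peel one level at a time: if S = 1 + c*τ/S' with S'(0) = 1, then c is the τ-coefficient of S and S' = c*τ/(S - 1).
S_1 = c0/f = 1 + (93/380)*τ + (-44349/577600)*τ^2 + ...; c1 = 93/380.
S_2 = c1*τ/(S_1 - 1) = 1 + (14783/47120)*τ + ...; c2 = 14783/47120.


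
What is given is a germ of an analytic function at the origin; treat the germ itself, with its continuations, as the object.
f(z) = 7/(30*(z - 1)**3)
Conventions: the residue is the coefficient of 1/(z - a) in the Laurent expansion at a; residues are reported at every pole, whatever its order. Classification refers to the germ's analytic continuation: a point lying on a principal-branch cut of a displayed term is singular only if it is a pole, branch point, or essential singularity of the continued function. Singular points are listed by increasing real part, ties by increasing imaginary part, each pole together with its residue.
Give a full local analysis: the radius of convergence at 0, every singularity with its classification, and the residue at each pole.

Radius of convergence at 0: 1.
At 1: a pole of order 3; residue 0.

Denominator factor (z - 1)^3: pole of order 3 at 1, modulus 1.
The radius of convergence is the smallest modulus among the singular points: 1.
At the order-3 pole 1 set g(z) = (z - (1))^3*f(z) = 7/30.
Order-3 pole: residue = g''(a)/2; g''(1) = 0, so the residue is 0.


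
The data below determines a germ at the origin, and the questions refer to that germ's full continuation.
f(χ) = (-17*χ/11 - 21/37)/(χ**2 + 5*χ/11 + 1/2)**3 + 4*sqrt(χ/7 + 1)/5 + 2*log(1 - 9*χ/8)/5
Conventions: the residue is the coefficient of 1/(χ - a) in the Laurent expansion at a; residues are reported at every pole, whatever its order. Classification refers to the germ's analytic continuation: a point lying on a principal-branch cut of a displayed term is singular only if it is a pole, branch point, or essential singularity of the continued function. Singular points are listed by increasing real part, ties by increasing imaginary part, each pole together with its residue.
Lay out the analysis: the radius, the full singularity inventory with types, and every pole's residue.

Radius of convergence at 0: (1/2)*sqrt(2).
At -7: an algebraic (square-root) branch point.
At (-5/22) - ((1/22)*sqrt(217))*i: a pole of order 3; residue -((7734441/378077581)*sqrt(217))*i.
At (-5/22) + ((1/22)*sqrt(217))*i: a pole of order 3; residue ((7734441/378077581)*sqrt(217))*i.
At 8/9: a logarithmic branch point.

Denominator factor (χ**2 + 5*χ/11 + 1/2)^3: discriminant -217/121, complex-conjugate roots (-5/22) + ((1/22)*sqrt(217))*i and (-5/22) - ((1/22)*sqrt(217))*i; poles of order 3, moduli (1/2)*sqrt(2) and (1/2)*sqrt(2).
Branch term (2/5)*log(1 - χ/(8/9)): its argument vanishes at χ = 8/9, a logarithmic branch point, modulus 8/9.
Branch term (4/5)*sqrt(1 - χ/(-7)): its argument vanishes at χ = -7, a square-root branch point, modulus 7.
The radius of convergence is the smallest modulus among the singular points: (1/2)*sqrt(2).
The branch terms are analytic at (-5/22) - ((1/22)*sqrt(217))*i and contribute nothing to the residue; only the rational part matters.
The factor χ**2 + 5*χ/11 + 1/2 splits as (χ - a)(χ - a') with a = (-5/22) - ((1/22)*sqrt(217))*i, a' = (-5/22) + ((1/22)*sqrt(217))*i. At the order-3 pole a set g(χ) = (χ - a)^3*(rational part) = [-17*χ/11 - 21/37] / (χ - a')^3.
Order-3 pole: residue = g''(a)/2; g''((-5/22) - ((1/22)*sqrt(217))*i) = -((15468882/378077581)*sqrt(217))*i, so the residue is -((7734441/378077581)*sqrt(217))*i.
The branch terms are analytic at (-5/22) + ((1/22)*sqrt(217))*i and contribute nothing to the residue; only the rational part matters.
The factor χ**2 + 5*χ/11 + 1/2 splits as (χ - a)(χ - a') with a = (-5/22) + ((1/22)*sqrt(217))*i, a' = (-5/22) - ((1/22)*sqrt(217))*i. At the order-3 pole a set g(χ) = (χ - a)^3*(rational part) = [-17*χ/11 - 21/37] / (χ - a')^3.
Order-3 pole: residue = g''(a)/2; g''((-5/22) + ((1/22)*sqrt(217))*i) = ((15468882/378077581)*sqrt(217))*i, so the residue is ((7734441/378077581)*sqrt(217))*i.
List the singular points by increasing real part (a conjugate pair: the negative imaginary part first).


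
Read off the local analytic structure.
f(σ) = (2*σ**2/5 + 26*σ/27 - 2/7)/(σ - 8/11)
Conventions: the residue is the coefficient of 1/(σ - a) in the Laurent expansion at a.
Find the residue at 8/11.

At the order-1 pole 8/11 set g(σ) = (σ - (8/11))*f(σ) = 2*σ**2/5 + 26*σ/27 - 2/7.
Simple pole: residue = g(a) at a = 8/11, which is 71602/114345.

The residue is 71602/114345.


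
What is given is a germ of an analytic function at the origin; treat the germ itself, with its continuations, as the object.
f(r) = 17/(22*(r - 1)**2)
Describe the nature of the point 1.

The point is a pole of order 2.

The denominator factor r - 1 vanishes at 1 and appears to the power 2; the numerator there equals 17/22, nonzero, and no other factor vanishes.
Hence a pole whose order is the multiplicity, 2.


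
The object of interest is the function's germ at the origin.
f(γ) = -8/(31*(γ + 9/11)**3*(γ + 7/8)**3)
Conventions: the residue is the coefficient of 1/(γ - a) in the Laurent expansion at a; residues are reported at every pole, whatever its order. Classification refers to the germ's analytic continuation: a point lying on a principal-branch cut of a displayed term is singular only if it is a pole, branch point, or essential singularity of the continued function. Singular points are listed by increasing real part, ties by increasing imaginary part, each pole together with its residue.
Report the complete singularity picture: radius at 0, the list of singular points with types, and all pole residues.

Radius of convergence at 0: 9/11.
At -7/8: a pole of order 3; residue 253311320064/96875.
At -9/11: a pole of order 3; residue -253311320064/96875.

Denominator factor (γ + 9/11)^3: pole of order 3 at -9/11, modulus 9/11.
Denominator factor (γ + 7/8)^3: pole of order 3 at -7/8, modulus 7/8.
The radius of convergence is the smallest modulus among the singular points: 9/11.
At the order-3 pole -7/8 set g(γ) = (γ - (-7/8))^3*f(γ) = -8/(31*(γ + 9/11)**3).
Order-3 pole: residue = g''(a)/2; g''(-7/8) = 506622640128/96875, so the residue is 253311320064/96875.
At the order-3 pole -9/11 set g(γ) = (γ - (-9/11))^3*f(γ) = -8/(31*(γ + 7/8)**3).
Order-3 pole: residue = g''(a)/2; g''(-9/11) = -506622640128/96875, so the residue is -253311320064/96875.
List the singular points by increasing real part (a conjugate pair: the negative imaginary part first).


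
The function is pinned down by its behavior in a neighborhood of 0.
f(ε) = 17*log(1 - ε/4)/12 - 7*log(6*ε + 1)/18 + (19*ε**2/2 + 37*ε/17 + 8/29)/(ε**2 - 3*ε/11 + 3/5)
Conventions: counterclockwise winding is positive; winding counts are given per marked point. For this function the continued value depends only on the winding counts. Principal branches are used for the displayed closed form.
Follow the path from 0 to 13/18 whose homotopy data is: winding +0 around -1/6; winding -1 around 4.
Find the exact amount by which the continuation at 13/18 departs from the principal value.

Continued minus principal equals -(17/6)*pi*i.

The rational part is single-valued and drops out of the difference; each branch term changes only by its own monodromy.
(17/12)*log(1 - ε/(4)): each positive loop around 4 adds 2*pi*i to the log, so winding -1 contributes (17/12)*(-1)*2*pi*i = -(17/6)*pi*i.
(-7/18)*log(1 - ε/(-1/6)): winding 0 around -1/6, so this term returns to its principal value, contribution 0.
Summing the contributions at ε = 13/18 gives -(17/6)*pi*i.


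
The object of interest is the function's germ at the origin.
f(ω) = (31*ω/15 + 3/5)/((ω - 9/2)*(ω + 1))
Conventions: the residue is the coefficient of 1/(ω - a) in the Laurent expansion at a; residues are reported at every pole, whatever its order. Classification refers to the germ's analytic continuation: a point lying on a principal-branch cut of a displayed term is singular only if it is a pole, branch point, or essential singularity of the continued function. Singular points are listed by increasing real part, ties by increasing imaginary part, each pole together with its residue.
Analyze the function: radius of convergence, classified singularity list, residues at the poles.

Denominator factor (ω - 9/2): pole of order 1 at 9/2, modulus 9/2.
Denominator factor (ω + 1): pole of order 1 at -1, modulus 1.
The radius of convergence is the smallest modulus among the singular points: 1.
At the order-1 pole -1 set g(ω) = (ω - (-1))*f(ω) = (31*ω/15 + 3/5)/(ω - 9/2).
Simple pole: residue = g(a) at a = -1, which is 4/15.
At the order-1 pole 9/2 set g(ω) = (ω - (9/2))*f(ω) = (31*ω/15 + 3/5)/(ω + 1).
Simple pole: residue = g(a) at a = 9/2, which is 9/5.
List the singular points by increasing real part (a conjugate pair: the negative imaginary part first).

Radius of convergence at 0: 1.
At -1: a pole of order 1; residue 4/15.
At 9/2: a pole of order 1; residue 9/5.


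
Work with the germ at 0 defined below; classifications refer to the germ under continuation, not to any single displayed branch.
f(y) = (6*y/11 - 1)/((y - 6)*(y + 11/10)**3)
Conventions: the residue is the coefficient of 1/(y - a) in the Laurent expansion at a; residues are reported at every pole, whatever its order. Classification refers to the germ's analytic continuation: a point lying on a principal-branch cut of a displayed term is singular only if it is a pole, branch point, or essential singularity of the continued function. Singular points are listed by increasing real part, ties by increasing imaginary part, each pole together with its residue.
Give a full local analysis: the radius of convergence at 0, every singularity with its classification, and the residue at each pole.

Denominator factor (y - 6): pole of order 1 at 6, modulus 6.
Denominator factor (y + 11/10)^3: pole of order 3 at -11/10, modulus 11/10.
The radius of convergence is the smallest modulus among the singular points: 11/10.
At the order-3 pole -11/10 set g(y) = (y - (-11/10))^3*f(y) = (6*y/11 - 1)/(y - 6).
Order-3 pole: residue = g''(a)/2; g''(-11/10) = -50000/3937021, so the residue is -25000/3937021.
At the order-1 pole 6 set g(y) = (y - (6))*f(y) = (6*y/11 - 1)/(y + 11/10)**3.
Simple pole: residue = g(a) at a = 6, which is 25000/3937021.
List the singular points by increasing real part (a conjugate pair: the negative imaginary part first).

Radius of convergence at 0: 11/10.
At -11/10: a pole of order 3; residue -25000/3937021.
At 6: a pole of order 1; residue 25000/3937021.


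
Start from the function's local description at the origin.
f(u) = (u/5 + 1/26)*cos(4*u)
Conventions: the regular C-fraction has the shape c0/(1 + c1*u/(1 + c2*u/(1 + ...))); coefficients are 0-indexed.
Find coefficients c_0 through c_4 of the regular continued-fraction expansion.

The regular C-fraction coefficients are [1/26, -26/5, 438/65, -20/13, -650/657].

Taylor coefficients (expand at 0): a_0 = 1/26, a_1 = 1/5, a_2 = -4/13, a_3 = -8/5, a_4 = 16/39.
c0 = a_0 = 1/26. Peel one level at a time: if S = 1 + c*u/S' with S'(0) = 1, then c is the u-coefficient of S and S' = c*u/(S - 1).
S_1 = c0/f = 1 + (-26/5)*u + (876/25)*u^2 + ...; c1 = -26/5.
S_2 = c1*u/(S_1 - 1) = 1 + (438/65)*u + (1752/169)*u^2 + ...; c2 = 438/65.
S_3 = c2*u/(S_2 - 1) = 1 + (-20/13)*u + (-1000/657)*u^2 + ...; c3 = -20/13.
S_4 = c3*u/(S_3 - 1) = 1 + (-650/657)*u + ...; c4 = -650/657.


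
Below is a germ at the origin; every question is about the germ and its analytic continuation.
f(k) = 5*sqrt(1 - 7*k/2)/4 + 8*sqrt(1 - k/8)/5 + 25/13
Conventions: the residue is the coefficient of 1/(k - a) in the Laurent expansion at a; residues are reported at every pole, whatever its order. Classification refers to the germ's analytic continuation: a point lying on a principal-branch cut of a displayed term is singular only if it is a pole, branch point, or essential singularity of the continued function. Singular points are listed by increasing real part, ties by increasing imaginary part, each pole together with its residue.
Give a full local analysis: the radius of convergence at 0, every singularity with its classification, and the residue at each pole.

Radius of convergence at 0: 2/7.
At 2/7: an algebraic (square-root) branch point.
At 8: an algebraic (square-root) branch point.

Branch term (8/5)*sqrt(1 - k/(8)): its argument vanishes at k = 8, a square-root branch point, modulus 8.
Branch term (5/4)*sqrt(1 - k/(2/7)): its argument vanishes at k = 2/7, a square-root branch point, modulus 2/7.
The radius of convergence is the smallest modulus among the singular points: 2/7.
List the singular points by increasing real part (a conjugate pair: the negative imaginary part first).


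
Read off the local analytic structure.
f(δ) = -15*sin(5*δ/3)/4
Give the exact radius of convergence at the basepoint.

The factor -sin(5*δ/3) is entire and contributes no finite singular point.
The polynomial part has no poles.
No finite singular points: the Taylor series at 0 converges everywhere.

The radius of convergence is infinite.


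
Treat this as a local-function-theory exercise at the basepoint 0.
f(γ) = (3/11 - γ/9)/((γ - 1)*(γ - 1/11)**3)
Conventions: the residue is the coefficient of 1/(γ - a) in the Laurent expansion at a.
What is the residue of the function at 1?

The residue is 242/1125.

At the order-1 pole 1 set g(γ) = (γ - (1))*f(γ) = (3/11 - γ/9)/(γ - 1/11)**3.
Simple pole: residue = g(a) at a = 1, which is 242/1125.


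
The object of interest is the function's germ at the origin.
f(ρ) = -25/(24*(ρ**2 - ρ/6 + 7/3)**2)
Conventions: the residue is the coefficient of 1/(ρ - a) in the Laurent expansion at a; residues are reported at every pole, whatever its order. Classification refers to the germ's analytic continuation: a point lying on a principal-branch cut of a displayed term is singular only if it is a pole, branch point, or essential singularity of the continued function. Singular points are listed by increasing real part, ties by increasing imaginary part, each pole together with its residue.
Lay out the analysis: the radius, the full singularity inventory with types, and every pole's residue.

Denominator factor (ρ**2 - ρ/6 + 7/3)^2: discriminant -335/36, complex-conjugate roots (1/12) + ((1/12)*sqrt(335))*i and (1/12) - ((1/12)*sqrt(335))*i; poles of order 2, moduli (1/3)*sqrt(21) and (1/3)*sqrt(21).
The radius of convergence is the smallest modulus among the singular points: (1/3)*sqrt(21).
The factor ρ**2 - ρ/6 + 7/3 splits as (ρ - a)(ρ - a') with a = (1/12) - ((1/12)*sqrt(335))*i, a' = (1/12) + ((1/12)*sqrt(335))*i. At the order-2 pole a set g(ρ) = (ρ - a)^2*f(ρ) = [-25/24] / (ρ - a')^2.
Order-2 pole: residue = g'(a); g'((1/12) - ((1/12)*sqrt(335))*i) = -((18/4489)*sqrt(335))*i, so the residue is -((18/4489)*sqrt(335))*i.
The factor ρ**2 - ρ/6 + 7/3 splits as (ρ - a)(ρ - a') with a = (1/12) + ((1/12)*sqrt(335))*i, a' = (1/12) - ((1/12)*sqrt(335))*i. At the order-2 pole a set g(ρ) = (ρ - a)^2*f(ρ) = [-25/24] / (ρ - a')^2.
Order-2 pole: residue = g'(a); g'((1/12) + ((1/12)*sqrt(335))*i) = ((18/4489)*sqrt(335))*i, so the residue is ((18/4489)*sqrt(335))*i.
List the singular points by increasing real part (a conjugate pair: the negative imaginary part first).

Radius of convergence at 0: (1/3)*sqrt(21).
At (1/12) - ((1/12)*sqrt(335))*i: a pole of order 2; residue -((18/4489)*sqrt(335))*i.
At (1/12) + ((1/12)*sqrt(335))*i: a pole of order 2; residue ((18/4489)*sqrt(335))*i.


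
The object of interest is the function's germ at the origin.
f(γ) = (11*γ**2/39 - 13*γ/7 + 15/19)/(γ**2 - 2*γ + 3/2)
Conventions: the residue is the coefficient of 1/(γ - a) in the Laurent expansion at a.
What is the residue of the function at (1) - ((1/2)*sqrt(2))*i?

The residue is (-353/546) - ((9613/20748)*sqrt(2))*i.

The factor γ**2 - 2*γ + 3/2 splits as (γ - a)(γ - a') with a = (1) - ((1/2)*sqrt(2))*i, a' = (1) + ((1/2)*sqrt(2))*i. At the order-1 pole a set g(γ) = (γ - a)*f(γ) = [11*γ**2/39 - 13*γ/7 + 15/19] / (γ - a').
Simple pole: residue = g(a) at a = (1) - ((1/2)*sqrt(2))*i, which is (-353/546) - ((9613/20748)*sqrt(2))*i.


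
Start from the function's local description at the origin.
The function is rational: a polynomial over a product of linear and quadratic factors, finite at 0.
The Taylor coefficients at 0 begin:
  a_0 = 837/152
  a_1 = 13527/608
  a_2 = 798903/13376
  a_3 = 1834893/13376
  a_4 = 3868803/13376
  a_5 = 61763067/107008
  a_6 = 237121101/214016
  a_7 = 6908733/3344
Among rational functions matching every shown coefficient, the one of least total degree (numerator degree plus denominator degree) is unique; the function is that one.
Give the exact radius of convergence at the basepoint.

The radius of convergence is 2/3.

No rational of total degree below 5 reproduces all 8 coefficients; solving the [2/3] Pade equations on them gives f(β) = (21*β**2/22 + 3*β/4 - 31/19)/(β - 2/3)**3, whose expansion matches every shown term.
Denominator factor (β - 2/3)^3: pole of order 3 at 2/3, modulus 2/3.
The radius of convergence is the smallest modulus among the singular points: 2/3.


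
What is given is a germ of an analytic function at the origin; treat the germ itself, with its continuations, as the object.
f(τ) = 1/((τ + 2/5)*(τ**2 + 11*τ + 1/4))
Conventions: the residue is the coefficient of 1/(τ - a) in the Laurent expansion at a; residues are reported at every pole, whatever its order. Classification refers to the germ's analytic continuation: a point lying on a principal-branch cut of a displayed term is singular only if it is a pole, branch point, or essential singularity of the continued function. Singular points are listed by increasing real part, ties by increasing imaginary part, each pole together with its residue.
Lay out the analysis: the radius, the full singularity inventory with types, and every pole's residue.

Radius of convergence at 0: 11/2 - sqrt(30).
At -11/2 - sqrt(30): a pole of order 1; residue 50/399 - (17/798)*sqrt(30).
At -2/5: a pole of order 1; residue -100/399.
At -11/2 + sqrt(30): a pole of order 1; residue 50/399 + (17/798)*sqrt(30).

Denominator factor (τ**2 + 11*τ + 1/4): discriminant 120, real irrational roots -11/2 + sqrt(30) and -11/2 - sqrt(30); poles of order 1, moduli 11/2 - sqrt(30) and 11/2 + sqrt(30).
Denominator factor (τ + 2/5): pole of order 1 at -2/5, modulus 2/5.
The radius of convergence is the smallest modulus among the singular points: 11/2 - sqrt(30).
The factor τ**2 + 11*τ + 1/4 splits as (τ - a)(τ - a') with a = -11/2 - sqrt(30), a' = -11/2 + sqrt(30). At the order-1 pole a set g(τ) = (τ - a)*f(τ) = [1/(τ + 2/5)] / (τ - a').
Simple pole: residue = g(a) at a = -11/2 - sqrt(30), which is 50/399 - (17/798)*sqrt(30).
At the order-1 pole -2/5 set g(τ) = (τ - (-2/5))*f(τ) = 1/(τ**2 + 11*τ + 1/4).
Simple pole: residue = g(a) at a = -2/5, which is -100/399.
The factor τ**2 + 11*τ + 1/4 splits as (τ - a)(τ - a') with a = -11/2 + sqrt(30), a' = -11/2 - sqrt(30). At the order-1 pole a set g(τ) = (τ - a)*f(τ) = [1/(τ + 2/5)] / (τ - a').
Simple pole: residue = g(a) at a = -11/2 + sqrt(30), which is 50/399 + (17/798)*sqrt(30).
List the singular points by increasing real part (a conjugate pair: the negative imaginary part first).


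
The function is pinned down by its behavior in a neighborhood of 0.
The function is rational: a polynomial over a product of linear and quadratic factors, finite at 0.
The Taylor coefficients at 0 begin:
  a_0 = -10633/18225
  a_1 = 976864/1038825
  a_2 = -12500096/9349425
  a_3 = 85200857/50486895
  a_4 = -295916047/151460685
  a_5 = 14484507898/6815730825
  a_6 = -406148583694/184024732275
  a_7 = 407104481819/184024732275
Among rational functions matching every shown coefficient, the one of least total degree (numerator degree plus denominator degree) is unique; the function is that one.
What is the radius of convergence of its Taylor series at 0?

No rational of total degree below 5 reproduces all 8 coefficients; solving the [2/3] Pade equations on them gives f(ν) = (-3*ν**2/7 - 17*ν/19 - 31/25)/(ν + 9/7)**3, whose expansion matches every shown term.
Denominator factor (ν + 9/7)^3: pole of order 3 at -9/7, modulus 9/7.
The radius of convergence is the smallest modulus among the singular points: 9/7.

The radius of convergence is 9/7.


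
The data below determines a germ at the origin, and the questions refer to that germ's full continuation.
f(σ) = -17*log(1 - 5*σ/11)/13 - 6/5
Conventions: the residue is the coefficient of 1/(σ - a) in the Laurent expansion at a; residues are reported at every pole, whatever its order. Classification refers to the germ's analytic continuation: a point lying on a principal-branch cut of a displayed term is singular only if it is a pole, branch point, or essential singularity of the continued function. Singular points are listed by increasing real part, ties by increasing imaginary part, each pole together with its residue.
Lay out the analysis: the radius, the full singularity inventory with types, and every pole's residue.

Radius of convergence at 0: 11/5.
At 11/5: a logarithmic branch point.

Branch term (-17/13)*log(1 - σ/(11/5)): its argument vanishes at σ = 11/5, a logarithmic branch point, modulus 11/5.
The radius of convergence is the smallest modulus among the singular points: 11/5.


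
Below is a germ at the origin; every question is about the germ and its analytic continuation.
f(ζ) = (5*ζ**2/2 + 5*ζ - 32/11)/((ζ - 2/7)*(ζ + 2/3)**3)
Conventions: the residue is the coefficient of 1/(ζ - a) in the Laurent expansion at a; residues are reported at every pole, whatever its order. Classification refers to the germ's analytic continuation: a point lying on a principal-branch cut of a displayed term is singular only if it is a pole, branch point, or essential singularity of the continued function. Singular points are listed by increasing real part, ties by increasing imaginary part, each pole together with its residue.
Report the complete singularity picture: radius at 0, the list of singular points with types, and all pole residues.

Radius of convergence at 0: 2/7.
At -2/3: a pole of order 3; residue 8127/5500.
At 2/7: a pole of order 1; residue -8127/5500.

Denominator factor (ζ - 2/7): pole of order 1 at 2/7, modulus 2/7.
Denominator factor (ζ + 2/3)^3: pole of order 3 at -2/3, modulus 2/3.
The radius of convergence is the smallest modulus among the singular points: 2/7.
At the order-3 pole -2/3 set g(ζ) = (ζ - (-2/3))^3*f(ζ) = (5*ζ**2/2 + 5*ζ - 32/11)/(ζ - 2/7).
Order-3 pole: residue = g''(a)/2; g''(-2/3) = 8127/2750, so the residue is 8127/5500.
At the order-1 pole 2/7 set g(ζ) = (ζ - (2/7))*f(ζ) = (5*ζ**2/2 + 5*ζ - 32/11)/(ζ + 2/3)**3.
Simple pole: residue = g(a) at a = 2/7, which is -8127/5500.
List the singular points by increasing real part (a conjugate pair: the negative imaginary part first).


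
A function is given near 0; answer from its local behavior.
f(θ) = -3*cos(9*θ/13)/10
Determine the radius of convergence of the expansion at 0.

The factor cos(9*θ/13) is entire and contributes no finite singular point.
The polynomial part has no poles.
No finite singular points: the Taylor series at 0 converges everywhere.

The radius of convergence is infinite.


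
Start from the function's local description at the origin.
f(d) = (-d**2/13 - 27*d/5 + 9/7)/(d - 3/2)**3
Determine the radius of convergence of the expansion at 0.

Denominator factor (d - 3/2)^3: pole of order 3 at 3/2, modulus 3/2.
The radius of convergence is the smallest modulus among the singular points: 3/2.

The radius of convergence is 3/2.


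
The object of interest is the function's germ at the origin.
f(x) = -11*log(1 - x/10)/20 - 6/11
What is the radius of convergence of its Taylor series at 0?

Branch term (-11/20)*log(1 - x/(10)): its argument vanishes at x = 10, a logarithmic branch point, modulus 10.
The radius of convergence is the smallest modulus among the singular points: 10.

The radius of convergence is 10.


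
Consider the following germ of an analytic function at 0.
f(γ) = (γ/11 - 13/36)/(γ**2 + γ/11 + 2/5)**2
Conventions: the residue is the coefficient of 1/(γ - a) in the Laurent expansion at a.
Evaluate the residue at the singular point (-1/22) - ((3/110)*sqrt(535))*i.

The factor γ**2 + γ/11 + 2/5 splits as (γ - a)(γ - a') with a = (-1/22) - ((3/110)*sqrt(535))*i, a' = (-1/22) + ((3/110)*sqrt(535))*i. At the order-2 pole a set g(γ) = (γ - a)^2*f(γ) = [γ/11 - 13/36] / (γ - a')^2.
Order-2 pole: residue = g'(a); g'((-1/22) - ((3/110)*sqrt(535))*i) = -((87505/5564214)*sqrt(535))*i, so the residue is -((87505/5564214)*sqrt(535))*i.

The residue is -((87505/5564214)*sqrt(535))*i.


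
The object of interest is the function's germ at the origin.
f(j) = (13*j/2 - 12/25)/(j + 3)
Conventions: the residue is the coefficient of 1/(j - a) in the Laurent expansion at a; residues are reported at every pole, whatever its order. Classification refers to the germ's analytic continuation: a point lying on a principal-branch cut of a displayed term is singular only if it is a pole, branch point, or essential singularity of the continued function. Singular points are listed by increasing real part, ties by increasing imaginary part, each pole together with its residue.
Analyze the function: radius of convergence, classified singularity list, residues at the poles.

Denominator factor (j + 3): pole of order 1 at -3, modulus 3.
The radius of convergence is the smallest modulus among the singular points: 3.
At the order-1 pole -3 set g(j) = (j - (-3))*f(j) = 13*j/2 - 12/25.
Simple pole: residue = g(a) at a = -3, which is -999/50.

Radius of convergence at 0: 3.
At -3: a pole of order 1; residue -999/50.


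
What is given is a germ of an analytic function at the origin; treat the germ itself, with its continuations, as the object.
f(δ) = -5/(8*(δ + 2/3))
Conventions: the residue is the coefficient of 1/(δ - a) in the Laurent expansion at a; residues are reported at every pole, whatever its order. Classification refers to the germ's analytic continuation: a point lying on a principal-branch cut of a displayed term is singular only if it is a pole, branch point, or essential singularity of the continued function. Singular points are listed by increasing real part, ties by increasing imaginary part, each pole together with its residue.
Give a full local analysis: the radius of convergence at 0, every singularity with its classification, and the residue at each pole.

Denominator factor (δ + 2/3): pole of order 1 at -2/3, modulus 2/3.
The radius of convergence is the smallest modulus among the singular points: 2/3.
At the order-1 pole -2/3 set g(δ) = (δ - (-2/3))*f(δ) = -5/8.
Simple pole: residue = g(a) at a = -2/3, which is -5/8.

Radius of convergence at 0: 2/3.
At -2/3: a pole of order 1; residue -5/8.


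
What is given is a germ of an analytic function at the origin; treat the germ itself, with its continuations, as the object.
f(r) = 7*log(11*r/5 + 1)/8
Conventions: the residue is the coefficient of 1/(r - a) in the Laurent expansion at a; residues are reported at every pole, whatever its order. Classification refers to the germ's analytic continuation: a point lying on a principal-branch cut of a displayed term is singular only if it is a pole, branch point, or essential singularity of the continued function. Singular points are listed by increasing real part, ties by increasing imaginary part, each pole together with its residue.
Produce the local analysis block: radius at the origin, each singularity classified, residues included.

Branch term (7/8)*log(1 - r/(-5/11)): its argument vanishes at r = -5/11, a logarithmic branch point, modulus 5/11.
The radius of convergence is the smallest modulus among the singular points: 5/11.

Radius of convergence at 0: 5/11.
At -5/11: a logarithmic branch point.


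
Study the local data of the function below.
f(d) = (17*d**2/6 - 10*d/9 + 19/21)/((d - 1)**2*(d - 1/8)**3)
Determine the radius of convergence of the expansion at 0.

The radius of convergence is 1/8.

Denominator factor (d - 1/8)^3: pole of order 3 at 1/8, modulus 1/8.
Denominator factor (d - 1)^2: pole of order 2 at 1, modulus 1.
The radius of convergence is the smallest modulus among the singular points: 1/8.


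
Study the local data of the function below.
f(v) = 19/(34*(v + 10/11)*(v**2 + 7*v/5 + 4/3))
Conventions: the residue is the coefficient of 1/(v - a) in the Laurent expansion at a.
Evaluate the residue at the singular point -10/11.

At the order-1 pole -10/11 set g(v) = (v - (-10/11))*f(v) = 19/(34*(v**2 + 7*v/5 + 4/3)).
Simple pole: residue = g(a) at a = -10/11, which is 6897/10948.

The residue is 6897/10948.


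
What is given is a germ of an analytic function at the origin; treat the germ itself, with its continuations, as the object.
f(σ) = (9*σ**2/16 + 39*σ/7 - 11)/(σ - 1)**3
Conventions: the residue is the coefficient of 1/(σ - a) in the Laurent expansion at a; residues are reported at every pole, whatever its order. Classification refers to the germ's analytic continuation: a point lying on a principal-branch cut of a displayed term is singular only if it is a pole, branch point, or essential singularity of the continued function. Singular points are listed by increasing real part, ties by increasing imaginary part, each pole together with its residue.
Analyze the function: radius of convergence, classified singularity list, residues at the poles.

Denominator factor (σ - 1)^3: pole of order 3 at 1, modulus 1.
The radius of convergence is the smallest modulus among the singular points: 1.
At the order-3 pole 1 set g(σ) = (σ - (1))^3*f(σ) = 9*σ**2/16 + 39*σ/7 - 11.
Order-3 pole: residue = g''(a)/2; g''(1) = 9/8, so the residue is 9/16.

Radius of convergence at 0: 1.
At 1: a pole of order 3; residue 9/16.


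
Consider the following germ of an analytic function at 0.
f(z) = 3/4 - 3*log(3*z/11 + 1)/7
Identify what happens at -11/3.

The term (-3/7)*log(1 - z/(-11/3)) has argument 1 - -11/3/(-11/3) = 0 at -11/3: a logarithmic (infinitely-sheeted) branch point; the remaining terms are analytic or single-valued there.

The point is a logarithmic branch point.


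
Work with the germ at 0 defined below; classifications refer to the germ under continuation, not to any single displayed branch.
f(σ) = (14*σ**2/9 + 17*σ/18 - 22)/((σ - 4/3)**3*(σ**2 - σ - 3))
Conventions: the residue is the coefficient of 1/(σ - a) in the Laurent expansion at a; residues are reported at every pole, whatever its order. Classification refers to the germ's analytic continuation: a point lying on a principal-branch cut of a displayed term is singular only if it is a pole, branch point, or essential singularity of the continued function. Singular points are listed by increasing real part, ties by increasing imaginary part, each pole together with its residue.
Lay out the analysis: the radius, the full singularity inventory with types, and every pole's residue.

Radius of convergence at 0: -1/2 + (1/2)*sqrt(13).
At 1/2 - (1/2)*sqrt(13): a pole of order 1; residue -93339/48668 + (281835/632684)*sqrt(13).
At 4/3: a pole of order 3; residue 93339/24334.
At 1/2 + (1/2)*sqrt(13): a pole of order 1; residue -93339/48668 - (281835/632684)*sqrt(13).

Denominator factor (σ - 4/3)^3: pole of order 3 at 4/3, modulus 4/3.
Denominator factor (σ**2 - σ - 3): discriminant 13, real irrational roots 1/2 + (1/2)*sqrt(13) and 1/2 - (1/2)*sqrt(13); poles of order 1, moduli 1/2 + (1/2)*sqrt(13) and -1/2 + (1/2)*sqrt(13).
The radius of convergence is the smallest modulus among the singular points: -1/2 + (1/2)*sqrt(13).
The factor σ**2 - σ - 3 splits as (σ - a)(σ - a') with a = 1/2 - (1/2)*sqrt(13), a' = 1/2 + (1/2)*sqrt(13). At the order-1 pole a set g(σ) = (σ - a)*f(σ) = [(14*σ**2/9 + 17*σ/18 - 22)/(σ - 4/3)**3] / (σ - a').
Simple pole: residue = g(a) at a = 1/2 - (1/2)*sqrt(13), which is -93339/48668 + (281835/632684)*sqrt(13).
At the order-3 pole 4/3 set g(σ) = (σ - (4/3))^3*f(σ) = (14*σ**2/9 + 17*σ/18 - 22)/(σ**2 - σ - 3).
Order-3 pole: residue = g''(a)/2; g''(4/3) = 93339/12167, so the residue is 93339/24334.
The factor σ**2 - σ - 3 splits as (σ - a)(σ - a') with a = 1/2 + (1/2)*sqrt(13), a' = 1/2 - (1/2)*sqrt(13). At the order-1 pole a set g(σ) = (σ - a)*f(σ) = [(14*σ**2/9 + 17*σ/18 - 22)/(σ - 4/3)**3] / (σ - a').
Simple pole: residue = g(a) at a = 1/2 + (1/2)*sqrt(13), which is -93339/48668 - (281835/632684)*sqrt(13).
List the singular points by increasing real part (a conjugate pair: the negative imaginary part first).
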